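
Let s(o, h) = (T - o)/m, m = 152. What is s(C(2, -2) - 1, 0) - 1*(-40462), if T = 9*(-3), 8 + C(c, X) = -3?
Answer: 6150209/152 ≈ 40462.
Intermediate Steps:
C(c, X) = -11 (C(c, X) = -8 - 3 = -11)
T = -27
s(o, h) = -27/152 - o/152 (s(o, h) = (-27 - o)/152 = (-27 - o)*(1/152) = -27/152 - o/152)
s(C(2, -2) - 1, 0) - 1*(-40462) = (-27/152 - (-11 - 1)/152) - 1*(-40462) = (-27/152 - 1/152*(-12)) + 40462 = (-27/152 + 3/38) + 40462 = -15/152 + 40462 = 6150209/152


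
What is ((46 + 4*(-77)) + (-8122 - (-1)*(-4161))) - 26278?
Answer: -38823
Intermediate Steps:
((46 + 4*(-77)) + (-8122 - (-1)*(-4161))) - 26278 = ((46 - 308) + (-8122 - 1*4161)) - 26278 = (-262 + (-8122 - 4161)) - 26278 = (-262 - 12283) - 26278 = -12545 - 26278 = -38823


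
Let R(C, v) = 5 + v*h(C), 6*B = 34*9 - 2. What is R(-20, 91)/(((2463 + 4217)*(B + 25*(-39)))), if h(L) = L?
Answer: 1089/3704728 ≈ 0.00029395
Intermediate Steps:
B = 152/3 (B = (34*9 - 2)/6 = (306 - 2)/6 = (⅙)*304 = 152/3 ≈ 50.667)
R(C, v) = 5 + C*v (R(C, v) = 5 + v*C = 5 + C*v)
R(-20, 91)/(((2463 + 4217)*(B + 25*(-39)))) = (5 - 20*91)/(((2463 + 4217)*(152/3 + 25*(-39)))) = (5 - 1820)/((6680*(152/3 - 975))) = -1815/(6680*(-2773/3)) = -1815/(-18523640/3) = -1815*(-3/18523640) = 1089/3704728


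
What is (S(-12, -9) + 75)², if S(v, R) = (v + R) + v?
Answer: 1764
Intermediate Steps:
S(v, R) = R + 2*v (S(v, R) = (R + v) + v = R + 2*v)
(S(-12, -9) + 75)² = ((-9 + 2*(-12)) + 75)² = ((-9 - 24) + 75)² = (-33 + 75)² = 42² = 1764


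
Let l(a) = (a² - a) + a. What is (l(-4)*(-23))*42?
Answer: -15456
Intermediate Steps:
l(a) = a²
(l(-4)*(-23))*42 = ((-4)²*(-23))*42 = (16*(-23))*42 = -368*42 = -15456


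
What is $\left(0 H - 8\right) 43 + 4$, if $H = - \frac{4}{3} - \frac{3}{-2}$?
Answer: $-340$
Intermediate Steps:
$H = \frac{1}{6}$ ($H = \left(-4\right) \frac{1}{3} - - \frac{3}{2} = - \frac{4}{3} + \frac{3}{2} = \frac{1}{6} \approx 0.16667$)
$\left(0 H - 8\right) 43 + 4 = \left(0 \cdot \frac{1}{6} - 8\right) 43 + 4 = \left(0 - 8\right) 43 + 4 = \left(-8\right) 43 + 4 = -344 + 4 = -340$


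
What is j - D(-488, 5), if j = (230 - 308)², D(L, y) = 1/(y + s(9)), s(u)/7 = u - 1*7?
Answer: 115595/19 ≈ 6083.9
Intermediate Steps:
s(u) = -49 + 7*u (s(u) = 7*(u - 1*7) = 7*(u - 7) = 7*(-7 + u) = -49 + 7*u)
D(L, y) = 1/(14 + y) (D(L, y) = 1/(y + (-49 + 7*9)) = 1/(y + (-49 + 63)) = 1/(y + 14) = 1/(14 + y))
j = 6084 (j = (-78)² = 6084)
j - D(-488, 5) = 6084 - 1/(14 + 5) = 6084 - 1/19 = 115595/19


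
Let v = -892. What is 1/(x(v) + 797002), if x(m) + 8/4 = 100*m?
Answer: 1/707800 ≈ 1.4128e-6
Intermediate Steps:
x(m) = -2 + 100*m
1/(x(v) + 797002) = 1/((-2 + 100*(-892)) + 797002) = 1/((-2 - 89200) + 797002) = 1/(-89202 + 797002) = 1/707800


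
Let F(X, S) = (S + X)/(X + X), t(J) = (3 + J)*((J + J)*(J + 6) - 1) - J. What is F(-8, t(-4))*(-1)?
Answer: 13/16 ≈ 0.81250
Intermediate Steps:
t(J) = -J + (-1 + 2*J*(6 + J))*(3 + J) (t(J) = (3 + J)*((2*J)*(6 + J) - 1) - J = (3 + J)*(2*J*(6 + J) - 1) - J = (3 + J)*(-1 + 2*J*(6 + J)) - J = (-1 + 2*J*(6 + J))*(3 + J) - J = -J + (-1 + 2*J*(6 + J))*(3 + J))
F(X, S) = (S + X)/(2*X) (F(X, S) = (S + X)/((2*X)) = (S + X)*(1/(2*X)) = (S + X)/(2*X))
F(-8, t(-4))*(-1) = ((1/2)*((-3 + 2*(-4)**3 + 18*(-4)**2 + 34*(-4)) - 8)/(-8))*(-1) = ((1/2)*(-1/8)*((-3 + 2*(-64) + 18*16 - 136) - 8))*(-1) = ((1/2)*(-1/8)*((-3 - 128 + 288 - 136) - 8))*(-1) = ((1/2)*(-1/8)*(21 - 8))*(-1) = ((1/2)*(-1/8)*13)*(-1) = -13/16*(-1) = 13/16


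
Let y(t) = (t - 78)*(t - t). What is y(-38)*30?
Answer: 0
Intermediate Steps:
y(t) = 0 (y(t) = (-78 + t)*0 = 0)
y(-38)*30 = 0*30 = 0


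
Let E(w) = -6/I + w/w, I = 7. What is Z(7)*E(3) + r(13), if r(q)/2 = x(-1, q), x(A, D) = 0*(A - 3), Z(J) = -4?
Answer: -4/7 ≈ -0.57143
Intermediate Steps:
x(A, D) = 0 (x(A, D) = 0*(-3 + A) = 0)
r(q) = 0 (r(q) = 2*0 = 0)
E(w) = ⅐ (E(w) = -6/7 + w/w = -6*⅐ + 1 = -6/7 + 1 = ⅐)
Z(7)*E(3) + r(13) = -4*⅐ + 0 = -4/7 + 0 = -4/7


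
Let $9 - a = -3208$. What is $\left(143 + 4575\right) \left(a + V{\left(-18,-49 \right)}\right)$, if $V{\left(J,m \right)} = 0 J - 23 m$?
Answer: $20494992$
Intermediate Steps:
$V{\left(J,m \right)} = - 23 m$ ($V{\left(J,m \right)} = 0 - 23 m = - 23 m$)
$a = 3217$ ($a = 9 - -3208 = 9 + 3208 = 3217$)
$\left(143 + 4575\right) \left(a + V{\left(-18,-49 \right)}\right) = \left(143 + 4575\right) \left(3217 - -1127\right) = 4718 \left(3217 + 1127\right) = 4718 \cdot 4344 = 20494992$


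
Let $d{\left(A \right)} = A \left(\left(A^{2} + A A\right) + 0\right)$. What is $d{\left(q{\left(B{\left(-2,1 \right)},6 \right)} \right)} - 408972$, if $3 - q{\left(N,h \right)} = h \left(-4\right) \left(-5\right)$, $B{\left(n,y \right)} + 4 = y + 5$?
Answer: $-3612198$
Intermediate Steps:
$B{\left(n,y \right)} = 1 + y$ ($B{\left(n,y \right)} = -4 + \left(y + 5\right) = -4 + \left(5 + y\right) = 1 + y$)
$q{\left(N,h \right)} = 3 - 20 h$ ($q{\left(N,h \right)} = 3 - h \left(-4\right) \left(-5\right) = 3 - - 4 h \left(-5\right) = 3 - 20 h$)
$d{\left(A \right)} = 2 A^{3}$ ($d{\left(A \right)} = A \left(\left(A^{2} + A^{2}\right) + 0\right) = A \left(2 A^{2} + 0\right) = A 2 A^{2} = 2 A^{3}$)
$d{\left(q{\left(B{\left(-2,1 \right)},6 \right)} \right)} - 408972 = 2 \left(3 - 120\right)^{3} - 408972 = 2 \left(-117\right)^{3} - 408972 = 2 \left(-1601613\right) - 408972 = -3203226 - 408972 = -3612198$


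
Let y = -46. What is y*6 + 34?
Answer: -242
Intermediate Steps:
y*6 + 34 = -46*6 + 34 = -276 + 34 = -242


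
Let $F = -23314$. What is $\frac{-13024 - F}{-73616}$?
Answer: $- \frac{5145}{36808} \approx -0.13978$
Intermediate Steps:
$\frac{-13024 - F}{-73616} = \frac{-13024 - -23314}{-73616} = \left(-13024 + 23314\right) \left(- \frac{1}{73616}\right) = 10290 \left(- \frac{1}{73616}\right) = - \frac{5145}{36808}$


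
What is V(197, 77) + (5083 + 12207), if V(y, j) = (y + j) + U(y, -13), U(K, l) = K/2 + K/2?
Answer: 17761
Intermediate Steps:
U(K, l) = K (U(K, l) = K*(1/2) + K*(1/2) = K/2 + K/2 = K)
V(y, j) = j + 2*y (V(y, j) = (y + j) + y = (j + y) + y = j + 2*y)
V(197, 77) + (5083 + 12207) = (77 + 2*197) + (5083 + 12207) = (77 + 394) + 17290 = 471 + 17290 = 17761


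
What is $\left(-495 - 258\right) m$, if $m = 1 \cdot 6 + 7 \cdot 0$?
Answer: $-4518$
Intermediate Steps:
$m = 6$ ($m = 6 + 0 = 6$)
$\left(-495 - 258\right) m = \left(-495 - 258\right) 6 = \left(-753\right) 6 = -4518$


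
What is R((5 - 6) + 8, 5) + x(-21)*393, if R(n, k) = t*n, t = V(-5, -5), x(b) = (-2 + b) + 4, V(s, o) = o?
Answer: -7502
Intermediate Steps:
x(b) = 2 + b
t = -5
R(n, k) = -5*n
R((5 - 6) + 8, 5) + x(-21)*393 = -5*((5 - 6) + 8) + (2 - 21)*393 = -5*(-1 + 8) - 19*393 = -5*7 - 7467 = -35 - 7467 = -7502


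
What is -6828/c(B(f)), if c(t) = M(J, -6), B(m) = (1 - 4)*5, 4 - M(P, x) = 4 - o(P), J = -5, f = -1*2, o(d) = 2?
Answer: -3414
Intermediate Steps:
f = -2
M(P, x) = 2 (M(P, x) = 4 - (4 - 1*2) = 4 - (4 - 2) = 4 - 1*2 = 4 - 2 = 2)
B(m) = -15 (B(m) = -3*5 = -15)
c(t) = 2
-6828/c(B(f)) = -6828/2 = -6828*½ = -3414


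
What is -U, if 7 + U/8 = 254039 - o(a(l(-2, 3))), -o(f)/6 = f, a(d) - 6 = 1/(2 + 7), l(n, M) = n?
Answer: -6097648/3 ≈ -2.0326e+6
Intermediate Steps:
a(d) = 55/9 (a(d) = 6 + 1/(2 + 7) = 6 + 1/9 = 6 + ⅑ = 55/9)
o(f) = -6*f
U = 6097648/3 (U = -56 + 8*(254039 - (-6)*55/9) = -56 + 8*(254039 - 1*(-110/3)) = -56 + 8*(254039 + 110/3) = -56 + 8*(762227/3) = -56 + 6097816/3 = 6097648/3 ≈ 2.0326e+6)
-U = -1*6097648/3 = -6097648/3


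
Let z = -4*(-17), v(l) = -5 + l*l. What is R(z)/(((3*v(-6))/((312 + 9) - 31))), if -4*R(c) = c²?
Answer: -335240/93 ≈ -3604.7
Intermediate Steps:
v(l) = -5 + l²
z = 68
R(c) = -c²/4
R(z)/(((3*v(-6))/((312 + 9) - 31))) = (-¼*68²)/(((3*(-5 + (-6)²))/((312 + 9) - 31))) = (-¼*4624)/(((3*(-5 + 36))/(321 - 31))) = -1156/((3*31)/290) = -1156/(93*(1/290)) = -1156/93/290 = -1156*290/93 = -335240/93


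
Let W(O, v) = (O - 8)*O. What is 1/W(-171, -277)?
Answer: 1/30609 ≈ 3.2670e-5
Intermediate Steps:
W(O, v) = O*(-8 + O) (W(O, v) = (-8 + O)*O = O*(-8 + O))
1/W(-171, -277) = 1/(-171*(-8 - 171)) = 1/(-171*(-179)) = 1/30609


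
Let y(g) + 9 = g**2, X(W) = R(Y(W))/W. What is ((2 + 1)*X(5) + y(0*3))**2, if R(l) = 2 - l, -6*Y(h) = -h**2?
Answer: 10609/100 ≈ 106.09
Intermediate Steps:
Y(h) = h**2/6 (Y(h) = -(-1)*h**2/6 = h**2/6)
X(W) = (2 - W**2/6)/W
y(g) = -9 + g**2
((2 + 1)*X(5) + y(0*3))**2 = ((2 + 1)*(2/5 - 1/6*5) + (-9 + (0*3)**2))**2 = (3*(2*(1/5) - 5/6) + (-9 + 0**2))**2 = (3*(2/5 - 5/6) + (-9 + 0))**2 = (3*(-13/30) - 9)**2 = (-13/10 - 9)**2 = (-103/10)**2 = 10609/100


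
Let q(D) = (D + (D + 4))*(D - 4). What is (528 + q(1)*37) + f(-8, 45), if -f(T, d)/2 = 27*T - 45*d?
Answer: 4344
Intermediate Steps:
f(T, d) = -54*T + 90*d (f(T, d) = -2*(27*T - 45*d) = -2*(-45*d + 27*T) = -54*T + 90*d)
q(D) = (-4 + D)*(4 + 2*D) (q(D) = (D + (4 + D))*(-4 + D) = (4 + 2*D)*(-4 + D) = (-4 + D)*(4 + 2*D))
(528 + q(1)*37) + f(-8, 45) = (528 + (-16 - 4*1 + 2*1**2)*37) + (-54*(-8) + 90*45) = (528 + (-16 - 4 + 2*1)*37) + (432 + 4050) = (528 + (-16 - 4 + 2)*37) + 4482 = (528 - 18*37) + 4482 = (528 - 666) + 4482 = -138 + 4482 = 4344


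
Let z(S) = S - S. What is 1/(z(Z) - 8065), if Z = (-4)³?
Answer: -1/8065 ≈ -0.00012399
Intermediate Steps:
Z = -64
z(S) = 0
1/(z(Z) - 8065) = 1/(0 - 8065) = 1/(-8065) = -1/8065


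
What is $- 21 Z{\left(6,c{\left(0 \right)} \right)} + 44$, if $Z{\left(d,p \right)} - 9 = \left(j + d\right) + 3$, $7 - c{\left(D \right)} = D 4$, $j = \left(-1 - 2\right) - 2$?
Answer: $-229$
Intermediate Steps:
$j = -5$ ($j = -3 - 2 = -5$)
$c{\left(D \right)} = 7 - 4 D$ ($c{\left(D \right)} = 7 - D 4 = 7 - 4 D$)
$Z{\left(d,p \right)} = 7 + d$ ($Z{\left(d,p \right)} = 9 + \left(\left(-5 + d\right) + 3\right) = 9 + \left(-2 + d\right) = 7 + d$)
$- 21 Z{\left(6,c{\left(0 \right)} \right)} + 44 = - 21 \left(7 + 6\right) + 44 = \left(-21\right) 13 + 44 = -273 + 44 = -229$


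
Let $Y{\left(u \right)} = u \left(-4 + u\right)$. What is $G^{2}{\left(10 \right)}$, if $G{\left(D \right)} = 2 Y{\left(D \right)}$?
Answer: $14400$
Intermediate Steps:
$G{\left(D \right)} = 2 D \left(-4 + D\right)$
$G^{2}{\left(10 \right)} = \left(2 \cdot 10 \left(-4 + 10\right)\right)^{2} = \left(2 \cdot 10 \cdot 6\right)^{2} = 120^{2} = 14400$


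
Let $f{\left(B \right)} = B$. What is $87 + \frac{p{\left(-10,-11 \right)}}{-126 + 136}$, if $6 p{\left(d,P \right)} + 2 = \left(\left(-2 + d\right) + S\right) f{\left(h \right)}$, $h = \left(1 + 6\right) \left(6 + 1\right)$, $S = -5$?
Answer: $\frac{877}{12} \approx 73.083$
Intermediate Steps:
$h = 49$ ($h = 7 \cdot 7 = 49$)
$p{\left(d,P \right)} = - \frac{115}{2} + \frac{49 d}{6}$ ($p{\left(d,P \right)} = - \frac{1}{3} + \frac{\left(\left(-2 + d\right) - 5\right) 49}{6} = - \frac{1}{3} + \frac{\left(-7 + d\right) 49}{6} = - \frac{1}{3} + \frac{-343 + 49 d}{6} = - \frac{1}{3} + \left(- \frac{343}{6} + \frac{49 d}{6}\right) = - \frac{115}{2} + \frac{49 d}{6}$)
$87 + \frac{p{\left(-10,-11 \right)}}{-126 + 136} = 87 + \frac{- \frac{115}{2} + \frac{49}{6} \left(-10\right)}{-126 + 136} = 87 + \frac{- \frac{115}{2} - \frac{245}{3}}{10} = 87 - \frac{167}{12} = \frac{877}{12}$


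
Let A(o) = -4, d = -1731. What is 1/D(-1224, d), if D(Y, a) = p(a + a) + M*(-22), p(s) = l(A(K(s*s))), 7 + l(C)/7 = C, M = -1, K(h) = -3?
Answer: -1/55 ≈ -0.018182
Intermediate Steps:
l(C) = -49 + 7*C
p(s) = -77 (p(s) = -49 + 7*(-4) = -49 - 28 = -77)
D(Y, a) = -55 (D(Y, a) = -77 - 1*(-22) = -77 + 22 = -55)
1/D(-1224, d) = 1/(-55) = -1/55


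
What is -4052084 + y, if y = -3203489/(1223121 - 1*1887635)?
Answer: -2692663343687/664514 ≈ -4.0521e+6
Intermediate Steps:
y = 3203489/664514 (y = -3203489/(1223121 - 1887635) = -3203489/(-664514) = -3203489*(-1/664514) = 3203489/664514 ≈ 4.8208)
-4052084 + y = -4052084 + 3203489/664514 = -2692663343687/664514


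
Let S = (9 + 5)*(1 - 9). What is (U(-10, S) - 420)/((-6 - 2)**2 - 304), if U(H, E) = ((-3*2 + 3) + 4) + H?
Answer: 143/80 ≈ 1.7875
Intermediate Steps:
S = -112 (S = 14*(-8) = -112)
U(H, E) = 1 + H (U(H, E) = ((-6 + 3) + 4) + H = (-3 + 4) + H = 1 + H)
(U(-10, S) - 420)/((-6 - 2)**2 - 304) = ((1 - 10) - 420)/((-6 - 2)**2 - 304) = (-9 - 420)/((-8)**2 - 304) = -429/(64 - 304) = -429/(-240) = -429*(-1/240) = 143/80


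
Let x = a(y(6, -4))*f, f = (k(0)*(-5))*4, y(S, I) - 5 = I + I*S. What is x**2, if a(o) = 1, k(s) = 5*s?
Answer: 0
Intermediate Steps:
y(S, I) = 5 + I + I*S (y(S, I) = 5 + (I + I*S) = 5 + I + I*S)
f = 0 (f = ((5*0)*(-5))*4 = (0*(-5))*4 = 0*4 = 0)
x = 0 (x = 1*0 = 0)
x**2 = 0**2 = 0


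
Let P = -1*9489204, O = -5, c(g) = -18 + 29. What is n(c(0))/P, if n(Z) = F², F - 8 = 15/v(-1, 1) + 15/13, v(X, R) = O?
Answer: -1600/400918869 ≈ -3.9908e-6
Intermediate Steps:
c(g) = 11
v(X, R) = -5
F = 80/13 (F = 8 + (15/(-5) + 15/13) = 8 + (15*(-⅕) + 15*(1/13)) = 8 + (-3 + 15/13) = 8 - 24/13 = 80/13 ≈ 6.1538)
P = -9489204
n(Z) = 6400/169 (n(Z) = (80/13)² = 6400/169)
n(c(0))/P = (6400/169)/(-9489204) = (6400/169)*(-1/9489204) = -1600/400918869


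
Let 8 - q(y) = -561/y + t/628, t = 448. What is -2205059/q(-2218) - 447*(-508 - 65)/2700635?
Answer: -82948237057685473/264588232601 ≈ -3.1350e+5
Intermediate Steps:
q(y) = 1144/157 + 561/y (q(y) = 8 - (-561/y + 448/628) = 8 - (-561/y + 448*(1/628)) = 8 - (-561/y + 112/157) = 8 - (112/157 - 561/y) = 8 + (-112/157 + 561/y) = 1144/157 + 561/y)
-2205059/q(-2218) - 447*(-508 - 65)/2700635 = -2205059/(1144/157 + 561/(-2218)) - 447*(-508 - 65)/2700635 = -2205059/(1144/157 + 561*(-1/2218)) - 447*(-573)*(1/2700635) = -2205059/(1144/157 - 561/2218) + 256131*(1/2700635) = -2205059/2449315/348226 + 256131/2700635 = -2205059*348226/2449315 + 256131/2700635 = -767858875334/2449315 + 256131/2700635 = -82948237057685473/264588232601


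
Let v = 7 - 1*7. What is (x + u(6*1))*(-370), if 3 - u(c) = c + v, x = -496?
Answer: 184630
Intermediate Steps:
v = 0 (v = 7 - 7 = 0)
u(c) = 3 - c (u(c) = 3 - (c + 0) = 3 - c)
(x + u(6*1))*(-370) = (-496 + (3 - 6))*(-370) = (-496 - 3)*(-370) = -499*(-370) = 184630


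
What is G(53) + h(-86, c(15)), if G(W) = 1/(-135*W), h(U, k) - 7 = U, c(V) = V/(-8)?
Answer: -565246/7155 ≈ -79.000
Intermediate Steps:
c(V) = -V/8 (c(V) = V*(-⅛) = -V/8)
h(U, k) = 7 + U
G(W) = -1/(135*W)
G(53) + h(-86, c(15)) = -1/135/53 + (7 - 86) = -1/135*1/53 - 79 = -1/7155 - 79 = -565246/7155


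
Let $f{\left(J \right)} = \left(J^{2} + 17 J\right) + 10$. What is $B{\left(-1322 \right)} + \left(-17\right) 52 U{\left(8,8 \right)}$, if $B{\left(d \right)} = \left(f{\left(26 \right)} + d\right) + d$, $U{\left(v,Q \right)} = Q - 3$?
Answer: $-5936$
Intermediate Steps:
$U{\left(v,Q \right)} = -3 + Q$
$f{\left(J \right)} = 10 + J^{2} + 17 J$
$B{\left(d \right)} = 1128 + 2 d$ ($B{\left(d \right)} = \left(\left(10 + 26^{2} + 17 \cdot 26\right) + d\right) + d = \left(\left(10 + 676 + 442\right) + d\right) + d = \left(1128 + d\right) + d = 1128 + 2 d$)
$B{\left(-1322 \right)} + \left(-17\right) 52 U{\left(8,8 \right)} = \left(1128 + 2 \left(-1322\right)\right) + \left(-17\right) 52 \left(-3 + 8\right) = \left(1128 - 2644\right) - 4420 = -1516 - 4420 = -5936$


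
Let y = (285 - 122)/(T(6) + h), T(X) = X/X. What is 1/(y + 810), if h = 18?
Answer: 19/15553 ≈ 0.0012216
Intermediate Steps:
T(X) = 1
y = 163/19 (y = (285 - 122)/(1 + 18) = 163/19 ≈ 8.5789)
1/(y + 810) = 1/(163/19 + 810) = 1/(15553/19) = 19/15553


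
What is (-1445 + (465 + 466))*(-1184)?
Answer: 608576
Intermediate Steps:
(-1445 + (465 + 466))*(-1184) = (-1445 + 931)*(-1184) = -514*(-1184) = 608576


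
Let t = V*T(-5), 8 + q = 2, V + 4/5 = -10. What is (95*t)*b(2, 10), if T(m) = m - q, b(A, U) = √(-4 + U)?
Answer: -1026*√6 ≈ -2513.2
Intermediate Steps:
V = -54/5 (V = -⅘ - 10 = -54/5 ≈ -10.800)
q = -6 (q = -8 + 2 = -6)
T(m) = 6 + m (T(m) = m - 1*(-6) = m + 6 = 6 + m)
t = -54/5 (t = -54*(6 - 5)/5 = -54/5*1 = -54/5 ≈ -10.800)
(95*t)*b(2, 10) = (95*(-54/5))*√(-4 + 10) = -1026*√6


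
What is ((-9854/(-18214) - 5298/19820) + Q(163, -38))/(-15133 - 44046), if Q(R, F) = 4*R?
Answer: -58867943367/5340926646230 ≈ -0.011022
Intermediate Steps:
((-9854/(-18214) - 5298/19820) + Q(163, -38))/(-15133 - 44046) = ((-9854/(-18214) - 5298/19820) + 4*163)/(-15133 - 44046) = ((-9854*(-1/18214) - 5298*1/19820) + 652)/(-59179) = ((4927/9107 - 2649/9910) + 652)*(-1/59179) = (24702127/90250370 + 652)*(-1/59179) = (58867943367/90250370)*(-1/59179) = -58867943367/5340926646230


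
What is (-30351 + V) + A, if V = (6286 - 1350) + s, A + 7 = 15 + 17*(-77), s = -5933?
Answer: -32649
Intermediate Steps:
A = -1301 (A = -7 + (15 + 17*(-77)) = -7 + (15 - 1309) = -7 - 1294 = -1301)
V = -997 (V = (6286 - 1350) - 5933 = 4936 - 5933 = -997)
(-30351 + V) + A = (-30351 - 997) - 1301 = -31348 - 1301 = -32649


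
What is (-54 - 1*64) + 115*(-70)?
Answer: -8168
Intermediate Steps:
(-54 - 1*64) + 115*(-70) = (-54 - 64) - 8050 = -118 - 8050 = -8168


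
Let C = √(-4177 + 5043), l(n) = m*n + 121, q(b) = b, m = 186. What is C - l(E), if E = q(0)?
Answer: -121 + √866 ≈ -91.572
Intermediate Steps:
E = 0
l(n) = 121 + 186*n (l(n) = 186*n + 121 = 121 + 186*n)
C = √866 ≈ 29.428
C - l(E) = √866 - (121 + 186*0) = √866 - (121 + 0) = √866 - 1*121 = √866 - 121 = -121 + √866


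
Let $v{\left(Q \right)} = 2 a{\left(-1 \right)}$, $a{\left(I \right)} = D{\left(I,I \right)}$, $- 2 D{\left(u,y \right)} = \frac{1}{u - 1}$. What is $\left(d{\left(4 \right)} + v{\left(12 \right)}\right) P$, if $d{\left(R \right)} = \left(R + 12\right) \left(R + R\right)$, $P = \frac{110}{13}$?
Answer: $\frac{14135}{13} \approx 1087.3$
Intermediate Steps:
$D{\left(u,y \right)} = - \frac{1}{2 \left(-1 + u\right)}$ ($D{\left(u,y \right)} = - \frac{1}{2 \left(u - 1\right)} = - \frac{1}{2 \left(-1 + u\right)}$)
$a{\left(I \right)} = - \frac{1}{-2 + 2 I}$
$P = \frac{110}{13}$ ($P = 110 \cdot \frac{1}{13} = \frac{110}{13} \approx 8.4615$)
$d{\left(R \right)} = 2 R \left(12 + R\right)$ ($d{\left(R \right)} = \left(12 + R\right) 2 R = 2 R \left(12 + R\right)$)
$v{\left(Q \right)} = \frac{1}{2}$ ($v{\left(Q \right)} = 2 \left(- \frac{1}{-2 + 2 \left(-1\right)}\right) = 2 \left(- \frac{1}{-2 - 2}\right) = 2 \left(- \frac{1}{-4}\right) = 2 \left(\left(-1\right) \left(- \frac{1}{4}\right)\right) = 2 \cdot \frac{1}{4} = \frac{1}{2}$)
$\left(d{\left(4 \right)} + v{\left(12 \right)}\right) P = \left(2 \cdot 4 \left(12 + 4\right) + \frac{1}{2}\right) \frac{110}{13} = \left(2 \cdot 4 \cdot 16 + \frac{1}{2}\right) \frac{110}{13} = \left(128 + \frac{1}{2}\right) \frac{110}{13} = \frac{257}{2} \cdot \frac{110}{13} = \frac{14135}{13}$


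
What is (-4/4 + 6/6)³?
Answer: 0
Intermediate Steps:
(-4/4 + 6/6)³ = (-4*¼ + 6*(⅙))³ = (-1 + 1)³ = 0³ = 0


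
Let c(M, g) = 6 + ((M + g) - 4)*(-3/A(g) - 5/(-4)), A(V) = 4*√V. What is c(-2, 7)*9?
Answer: 261/4 - 27*√7/28 ≈ 62.699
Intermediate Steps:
c(M, g) = 6 + (5/4 - 3/(4*√g))*(-4 + M + g) (c(M, g) = 6 + ((M + g) - 4)*(-3*1/(4*√g) - 5/(-4)) = 6 + (-4 + M + g)*(-3/(4*√g) - 5*(-¼)) = 6 + (-4 + M + g)*(-3/(4*√g) + 5/4) = 6 + (-4 + M + g)*(5/4 - 3/(4*√g)) = 6 + (5/4 - 3/(4*√g))*(-4 + M + g))
c(-2, 7)*9 = ((12 - 3*(-2) - 3*7 + √7*(4 + 5*(-2) + 5*7))/(4*√7))*9 = ((√7/7)*(12 + 6 - 21 + √7*(4 - 10 + 35))/4)*9 = ((√7/7)*(12 + 6 - 21 + √7*29)/4)*9 = ((√7/7)*(12 + 6 - 21 + 29*√7)/4)*9 = ((√7/7)*(-3 + 29*√7)/4)*9 = (√7*(-3 + 29*√7)/28)*9 = 9*√7*(-3 + 29*√7)/28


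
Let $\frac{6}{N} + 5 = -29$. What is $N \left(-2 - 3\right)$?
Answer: $\frac{15}{17} \approx 0.88235$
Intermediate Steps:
$N = - \frac{3}{17}$ ($N = \frac{6}{-5 - 29} = \frac{6}{-34} = 6 \left(- \frac{1}{34}\right) = - \frac{3}{17} \approx -0.17647$)
$N \left(-2 - 3\right) = - \frac{3 \left(-2 - 3\right)}{17} = \left(- \frac{3}{17}\right) \left(-5\right) = \frac{15}{17}$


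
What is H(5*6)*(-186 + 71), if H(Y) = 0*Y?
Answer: 0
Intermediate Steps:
H(Y) = 0
H(5*6)*(-186 + 71) = 0*(-186 + 71) = 0*(-115) = 0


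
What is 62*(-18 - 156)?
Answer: -10788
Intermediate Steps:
62*(-18 - 156) = 62*(-174) = -10788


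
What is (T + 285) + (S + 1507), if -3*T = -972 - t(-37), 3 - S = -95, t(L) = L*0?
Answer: 2214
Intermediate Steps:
t(L) = 0
S = 98 (S = 3 - 1*(-95) = 3 + 95 = 98)
T = 324 (T = -(-972 - 1*0)/3 = -(-972 + 0)/3 = -⅓*(-972) = 324)
(T + 285) + (S + 1507) = (324 + 285) + (98 + 1507) = 609 + 1605 = 2214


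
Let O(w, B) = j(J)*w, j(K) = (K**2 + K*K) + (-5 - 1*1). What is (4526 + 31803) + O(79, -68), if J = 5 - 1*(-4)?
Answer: 48653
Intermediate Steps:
J = 9 (J = 5 + 4 = 9)
j(K) = -6 + 2*K**2 (j(K) = (K**2 + K**2) + (-5 - 1) = 2*K**2 - 6 = -6 + 2*K**2)
O(w, B) = 156*w (O(w, B) = (-6 + 2*9**2)*w = (-6 + 2*81)*w = (-6 + 162)*w = 156*w)
(4526 + 31803) + O(79, -68) = (4526 + 31803) + 156*79 = 36329 + 12324 = 48653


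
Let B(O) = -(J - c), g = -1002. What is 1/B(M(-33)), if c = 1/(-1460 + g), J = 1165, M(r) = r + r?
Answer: -2462/2868231 ≈ -0.00085837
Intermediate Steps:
M(r) = 2*r
c = -1/2462 (c = 1/(-1460 - 1002) = 1/(-2462) = -1/2462 ≈ -0.00040617)
B(O) = -2868231/2462 (B(O) = -(1165 - 1*(-1/2462)) = -(1165 + 1/2462) = -1*2868231/2462 = -2868231/2462)
1/B(M(-33)) = 1/(-2868231/2462) = -2462/2868231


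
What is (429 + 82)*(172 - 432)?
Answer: -132860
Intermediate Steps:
(429 + 82)*(172 - 432) = 511*(-260) = -132860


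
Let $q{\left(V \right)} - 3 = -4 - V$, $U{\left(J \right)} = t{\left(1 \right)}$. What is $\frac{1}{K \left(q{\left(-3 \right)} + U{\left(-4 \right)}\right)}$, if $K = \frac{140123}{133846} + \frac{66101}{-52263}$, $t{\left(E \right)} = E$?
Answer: $- \frac{2331731166}{1524106097} \approx -1.5299$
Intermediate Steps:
$U{\left(J \right)} = 1$
$q{\left(V \right)} = -1 - V$ ($q{\left(V \right)} = 3 - \left(4 + V\right) = -1 - V$)
$K = - \frac{1524106097}{6995193498}$ ($K = 140123 \cdot \frac{1}{133846} + 66101 \left(- \frac{1}{52263}\right) = \frac{140123}{133846} - \frac{66101}{52263} = - \frac{1524106097}{6995193498} \approx -0.21788$)
$\frac{1}{K \left(q{\left(-3 \right)} + U{\left(-4 \right)}\right)} = \frac{1}{\left(- \frac{1524106097}{6995193498}\right) \left(\left(-1 - -3\right) + 1\right)} = \frac{1}{\left(- \frac{1524106097}{6995193498}\right) \left(\left(-1 + 3\right) + 1\right)} = \frac{1}{\left(- \frac{1524106097}{6995193498}\right) \left(2 + 1\right)} = \frac{1}{\left(- \frac{1524106097}{6995193498}\right) 3} = \frac{1}{- \frac{1524106097}{2331731166}} = - \frac{2331731166}{1524106097}$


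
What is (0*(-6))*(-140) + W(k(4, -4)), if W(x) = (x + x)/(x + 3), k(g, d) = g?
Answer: 8/7 ≈ 1.1429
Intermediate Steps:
W(x) = 2*x/(3 + x) (W(x) = (2*x)/(3 + x) = 2*x/(3 + x))
(0*(-6))*(-140) + W(k(4, -4)) = (0*(-6))*(-140) + 2*4/(3 + 4) = 0*(-140) + 2*4/7 = 0 + 2*4*(⅐) = 0 + 8/7 = 8/7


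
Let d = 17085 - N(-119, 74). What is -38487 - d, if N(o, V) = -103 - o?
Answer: -55556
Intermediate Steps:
d = 17069 (d = 17085 - (-103 - 1*(-119)) = 17085 - (-103 + 119) = 17085 - 1*16 = 17085 - 16 = 17069)
-38487 - d = -38487 - 1*17069 = -38487 - 17069 = -55556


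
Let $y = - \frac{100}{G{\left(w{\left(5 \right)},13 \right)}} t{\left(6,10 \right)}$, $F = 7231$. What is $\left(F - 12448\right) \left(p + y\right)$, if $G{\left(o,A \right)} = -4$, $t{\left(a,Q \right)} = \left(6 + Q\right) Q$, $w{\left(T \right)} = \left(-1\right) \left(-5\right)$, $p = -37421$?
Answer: $174357357$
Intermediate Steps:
$w{\left(T \right)} = 5$
$t{\left(a,Q \right)} = Q \left(6 + Q\right)$
$y = 4000$ ($y = - \frac{100}{-4} \cdot 10 \left(6 + 10\right) = \left(-100\right) \left(- \frac{1}{4}\right) 10 \cdot 16 = 25 \cdot 160 = 4000$)
$\left(F - 12448\right) \left(p + y\right) = \left(7231 - 12448\right) \left(-37421 + 4000\right) = \left(-5217\right) \left(-33421\right) = 174357357$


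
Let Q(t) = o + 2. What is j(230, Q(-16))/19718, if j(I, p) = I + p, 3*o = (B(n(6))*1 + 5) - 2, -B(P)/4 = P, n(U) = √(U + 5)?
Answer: 233/19718 - 2*√11/29577 ≈ 0.011592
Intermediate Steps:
n(U) = √(5 + U)
B(P) = -4*P
o = 1 - 4*√11/3 (o = ((-4*√(5 + 6)*1 + 5) - 2)/3 = ((-4*√11*1 + 5) - 2)/3 = ((-4*√11 + 5) - 2)/3 = ((5 - 4*√11) - 2)/3 = (3 - 4*√11)/3 = 1 - 4*√11/3 ≈ -3.4222)
Q(t) = 3 - 4*√11/3 (Q(t) = (1 - 4*√11/3) + 2 = 3 - 4*√11/3)
j(230, Q(-16))/19718 = (230 + (3 - 4*√11/3))/19718 = (233 - 4*√11/3)*(1/19718) = 233/19718 - 2*√11/29577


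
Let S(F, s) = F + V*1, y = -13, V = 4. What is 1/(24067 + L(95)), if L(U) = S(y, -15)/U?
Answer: 95/2286356 ≈ 4.1551e-5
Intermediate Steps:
S(F, s) = 4 + F (S(F, s) = F + 4*1 = F + 4 = 4 + F)
L(U) = -9/U (L(U) = (4 - 13)/U = -9/U)
1/(24067 + L(95)) = 1/(24067 - 9/95) = 1/(2286356/95) = 95/2286356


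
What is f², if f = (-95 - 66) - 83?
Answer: 59536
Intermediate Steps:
f = -244 (f = -161 - 83 = -244)
f² = (-244)² = 59536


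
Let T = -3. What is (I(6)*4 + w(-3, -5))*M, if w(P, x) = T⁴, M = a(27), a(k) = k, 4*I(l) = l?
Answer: 2349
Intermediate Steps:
I(l) = l/4
M = 27
w(P, x) = 81 (w(P, x) = (-3)⁴ = 81)
(I(6)*4 + w(-3, -5))*M = (((¼)*6)*4 + 81)*27 = ((3/2)*4 + 81)*27 = (6 + 81)*27 = 87*27 = 2349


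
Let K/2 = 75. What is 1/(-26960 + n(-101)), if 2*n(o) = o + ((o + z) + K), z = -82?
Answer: -1/27027 ≈ -3.7000e-5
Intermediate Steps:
K = 150 (K = 2*75 = 150)
n(o) = 34 + o (n(o) = (o + ((o - 82) + 150))/2 = (o + ((-82 + o) + 150))/2 = (o + (68 + o))/2 = (68 + 2*o)/2 = 34 + o)
1/(-26960 + n(-101)) = 1/(-26960 + (34 - 101)) = 1/(-26960 - 67) = 1/(-27027) = -1/27027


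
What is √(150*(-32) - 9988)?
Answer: 2*I*√3697 ≈ 121.61*I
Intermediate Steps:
√(150*(-32) - 9988) = √(-4800 - 9988) = √(-14788) = 2*I*√3697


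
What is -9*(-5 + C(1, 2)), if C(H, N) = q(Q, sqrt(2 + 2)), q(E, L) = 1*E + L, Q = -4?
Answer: 63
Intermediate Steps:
q(E, L) = E + L
C(H, N) = -2 (C(H, N) = -4 + sqrt(2 + 2) = -4 + sqrt(4) = -4 + 2 = -2)
-9*(-5 + C(1, 2)) = -9*(-5 - 2) = -9*(-7) = 63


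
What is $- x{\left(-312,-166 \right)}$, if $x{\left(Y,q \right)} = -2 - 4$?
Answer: $6$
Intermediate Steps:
$x{\left(Y,q \right)} = -6$
$- x{\left(-312,-166 \right)} = \left(-1\right) \left(-6\right) = 6$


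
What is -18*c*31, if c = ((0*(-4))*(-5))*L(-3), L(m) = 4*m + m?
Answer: 0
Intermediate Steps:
L(m) = 5*m
c = 0 (c = ((0*(-4))*(-5))*(5*(-3)) = (0*(-5))*(-15) = 0*(-15) = 0)
-18*c*31 = -18*0*31 = 0*31 = 0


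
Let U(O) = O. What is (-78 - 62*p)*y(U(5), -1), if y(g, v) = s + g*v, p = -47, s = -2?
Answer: -19852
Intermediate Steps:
y(g, v) = -2 + g*v
(-78 - 62*p)*y(U(5), -1) = (-78 - 62*(-47))*(-2 + 5*(-1)) = (-78 + 2914)*(-2 - 5) = 2836*(-7) = -19852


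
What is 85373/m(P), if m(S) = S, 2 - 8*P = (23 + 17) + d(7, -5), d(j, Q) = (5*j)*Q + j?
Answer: 341492/65 ≈ 5253.7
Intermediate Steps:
d(j, Q) = j + 5*Q*j (d(j, Q) = 5*Q*j + j = j + 5*Q*j)
P = 65/4 (P = ¼ - ((23 + 17) + 7*(1 + 5*(-5)))/8 = ¼ - (40 + 7*(1 - 25))/8 = ¼ - (40 + 7*(-24))/8 = ¼ - (40 - 168)/8 = ¼ - ⅛*(-128) = ¼ + 16 = 65/4 ≈ 16.250)
85373/m(P) = 85373/(65/4) = 85373*(4/65) = 341492/65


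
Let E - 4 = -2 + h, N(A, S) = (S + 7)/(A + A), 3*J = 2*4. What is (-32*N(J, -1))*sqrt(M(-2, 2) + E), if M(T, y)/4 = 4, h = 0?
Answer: -108*sqrt(2) ≈ -152.74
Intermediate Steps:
M(T, y) = 16 (M(T, y) = 4*4 = 16)
J = 8/3 (J = (2*4)/3 = (1/3)*8 = 8/3 ≈ 2.6667)
N(A, S) = (7 + S)/(2*A) (N(A, S) = (7 + S)/((2*A)) = (7 + S)*(1/(2*A)) = (7 + S)/(2*A))
E = 2 (E = 4 + (-2 + 0) = 4 - 2 = 2)
(-32*N(J, -1))*sqrt(M(-2, 2) + E) = (-16*(7 - 1)/8/3)*sqrt(16 + 2) = (-16*3*6/8)*sqrt(18) = (-32*9/8)*(3*sqrt(2)) = -108*sqrt(2)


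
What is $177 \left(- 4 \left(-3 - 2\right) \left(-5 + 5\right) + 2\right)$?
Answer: $354$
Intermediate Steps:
$177 \left(- 4 \left(-3 - 2\right) \left(-5 + 5\right) + 2\right) = 177 \left(- 4 \left(\left(-5\right) 0\right) + 2\right) = 177 \left(\left(-4\right) 0 + 2\right) = 177 \left(0 + 2\right) = 177 \cdot 2 = 354$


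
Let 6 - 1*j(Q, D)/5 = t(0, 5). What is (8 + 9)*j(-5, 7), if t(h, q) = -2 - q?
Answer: 1105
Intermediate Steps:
j(Q, D) = 65 (j(Q, D) = 30 - 5*(-2 - 1*5) = 30 - 5*(-2 - 5) = 30 - 5*(-7) = 30 + 35 = 65)
(8 + 9)*j(-5, 7) = (8 + 9)*65 = 17*65 = 1105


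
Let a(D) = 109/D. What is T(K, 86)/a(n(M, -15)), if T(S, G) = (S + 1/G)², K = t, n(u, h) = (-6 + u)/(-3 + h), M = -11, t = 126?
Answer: 1996489673/14510952 ≈ 137.58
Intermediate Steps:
n(u, h) = (-6 + u)/(-3 + h)
K = 126
T(S, G) = (S + 1/G)²
T(K, 86)/a(n(M, -15)) = ((1 + 86*126)²/86²)/((109/(((-6 - 11)/(-3 - 15))))) = ((1 + 10836)²/7396)/((109/((-17/(-18))))) = ((1/7396)*10837²)/((109/((-1/18*(-17))))) = ((1/7396)*117440569)/((109/(17/18))) = 117440569/(7396*((109*(18/17)))) = 117440569/(7396*(1962/17)) = (117440569/7396)*(17/1962) = 1996489673/14510952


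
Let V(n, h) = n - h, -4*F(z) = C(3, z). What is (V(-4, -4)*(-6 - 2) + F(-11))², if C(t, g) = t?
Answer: 9/16 ≈ 0.56250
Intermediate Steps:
F(z) = -¾ (F(z) = -¼*3 = -¾)
(V(-4, -4)*(-6 - 2) + F(-11))² = ((-4 - 1*(-4))*(-6 - 2) - ¾)² = ((-4 + 4)*(-8) - ¾)² = (0*(-8) - ¾)² = (0 - ¾)² = (-¾)² = 9/16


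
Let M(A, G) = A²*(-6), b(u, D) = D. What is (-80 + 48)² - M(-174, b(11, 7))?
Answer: 182680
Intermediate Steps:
M(A, G) = -6*A²
(-80 + 48)² - M(-174, b(11, 7)) = (-80 + 48)² - (-6)*(-174)² = (-32)² - (-6)*30276 = 1024 - 1*(-181656) = 1024 + 181656 = 182680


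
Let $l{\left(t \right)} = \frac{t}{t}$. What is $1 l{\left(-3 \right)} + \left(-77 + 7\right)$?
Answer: $-69$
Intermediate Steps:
$l{\left(t \right)} = 1$
$1 l{\left(-3 \right)} + \left(-77 + 7\right) = 1 \cdot 1 + \left(-77 + 7\right) = 1 - 70 = -69$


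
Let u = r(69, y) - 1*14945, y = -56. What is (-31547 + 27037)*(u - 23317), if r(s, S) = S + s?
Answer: 172502990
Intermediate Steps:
u = -14932 (u = (-56 + 69) - 1*14945 = 13 - 14945 = -14932)
(-31547 + 27037)*(u - 23317) = (-31547 + 27037)*(-14932 - 23317) = -4510*(-38249) = 172502990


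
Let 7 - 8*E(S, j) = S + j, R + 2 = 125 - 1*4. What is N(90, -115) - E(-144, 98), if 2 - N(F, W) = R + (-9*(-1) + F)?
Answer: -1781/8 ≈ -222.63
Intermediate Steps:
R = 119 (R = -2 + (125 - 1*4) = -2 + (125 - 4) = -2 + 121 = 119)
N(F, W) = -126 - F (N(F, W) = 2 - (119 + (-9*(-1) + F)) = 2 - (119 + (9 + F)) = 2 - (128 + F) = 2 + (-128 - F) = -126 - F)
E(S, j) = 7/8 - S/8 - j/8 (E(S, j) = 7/8 - (S + j)/8 = 7/8 + (-S/8 - j/8) = 7/8 - S/8 - j/8)
N(90, -115) - E(-144, 98) = (-126 - 1*90) - (7/8 - ⅛*(-144) - ⅛*98) = (-126 - 90) - (7/8 + 18 - 49/4) = -216 - 1*53/8 = -216 - 53/8 = -1781/8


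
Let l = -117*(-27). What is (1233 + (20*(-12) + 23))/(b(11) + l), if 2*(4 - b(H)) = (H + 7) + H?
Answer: 2032/6297 ≈ 0.32269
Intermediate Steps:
b(H) = ½ - H (b(H) = 4 - ((H + 7) + H)/2 = 4 - ((7 + H) + H)/2 = 4 - (7 + 2*H)/2 = 4 + (-7/2 - H) = ½ - H)
l = 3159
(1233 + (20*(-12) + 23))/(b(11) + l) = (1233 + (20*(-12) + 23))/((½ - 1*11) + 3159) = (1233 + (-240 + 23))/((½ - 11) + 3159) = (1233 - 217)/(-21/2 + 3159) = 1016/(6297/2) = 1016*(2/6297) = 2032/6297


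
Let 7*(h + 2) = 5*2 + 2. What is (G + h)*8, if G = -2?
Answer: -128/7 ≈ -18.286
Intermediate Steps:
h = -2/7 (h = -2 + (5*2 + 2)/7 = -2 + (10 + 2)/7 = -2 + (⅐)*12 = -2 + 12/7 = -2/7 ≈ -0.28571)
(G + h)*8 = (-2 - 2/7)*8 = -16/7*8 = -128/7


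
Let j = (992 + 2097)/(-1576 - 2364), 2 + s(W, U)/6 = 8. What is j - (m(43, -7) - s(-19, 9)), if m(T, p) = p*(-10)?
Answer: -137049/3940 ≈ -34.784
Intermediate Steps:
m(T, p) = -10*p
s(W, U) = 36 (s(W, U) = -12 + 6*8 = -12 + 48 = 36)
j = -3089/3940 (j = 3089/(-3940) = 3089*(-1/3940) = -3089/3940 ≈ -0.78401)
j - (m(43, -7) - s(-19, 9)) = -3089/3940 - (-10*(-7) - 1*36) = -3089/3940 - (70 - 36) = -3089/3940 - 1*34 = -3089/3940 - 34 = -137049/3940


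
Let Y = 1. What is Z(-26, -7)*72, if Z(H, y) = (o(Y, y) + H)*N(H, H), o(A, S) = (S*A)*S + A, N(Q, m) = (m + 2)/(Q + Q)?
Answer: 10368/13 ≈ 797.54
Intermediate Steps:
N(Q, m) = (2 + m)/(2*Q) (N(Q, m) = (2 + m)/((2*Q)) = (2 + m)*(1/(2*Q)) = (2 + m)/(2*Q))
o(A, S) = A + A*S**2 (o(A, S) = (A*S)*S + A = A*S**2 + A = A + A*S**2)
Z(H, y) = (2 + H)*(1 + H + y**2)/(2*H) (Z(H, y) = (1*(1 + y**2) + H)*((2 + H)/(2*H)) = ((1 + y**2) + H)*((2 + H)/(2*H)) = (1 + H + y**2)*((2 + H)/(2*H)) = (2 + H)*(1 + H + y**2)/(2*H))
Z(-26, -7)*72 = ((1/2)*(2 - 26)*(1 - 26 + (-7)**2)/(-26))*72 = ((1/2)*(-1/26)*(-24)*(1 - 26 + 49))*72 = ((1/2)*(-1/26)*(-24)*24)*72 = (144/13)*72 = 10368/13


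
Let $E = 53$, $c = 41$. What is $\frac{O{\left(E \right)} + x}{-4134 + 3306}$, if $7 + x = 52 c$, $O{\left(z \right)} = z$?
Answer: $- \frac{121}{46} \approx -2.6304$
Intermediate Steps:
$x = 2125$ ($x = -7 + 52 \cdot 41 = -7 + 2132 = 2125$)
$\frac{O{\left(E \right)} + x}{-4134 + 3306} = \frac{53 + 2125}{-4134 + 3306} = \frac{2178}{-828} = 2178 \left(- \frac{1}{828}\right) = - \frac{121}{46}$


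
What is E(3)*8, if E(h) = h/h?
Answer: 8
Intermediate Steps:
E(h) = 1
E(3)*8 = 1*8 = 8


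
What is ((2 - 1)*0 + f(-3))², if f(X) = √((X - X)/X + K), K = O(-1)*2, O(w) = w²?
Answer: 2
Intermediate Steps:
K = 2 (K = (-1)²*2 = 1*2 = 2)
f(X) = √2 (f(X) = √((X - X)/X + 2) = √(0/X + 2) = √(0 + 2) = √2)
((2 - 1)*0 + f(-3))² = ((2 - 1)*0 + √2)² = (1*0 + √2)² = (0 + √2)² = (√2)² = 2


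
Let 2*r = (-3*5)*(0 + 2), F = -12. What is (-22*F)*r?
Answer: -3960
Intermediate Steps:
r = -15 (r = ((-3*5)*(0 + 2))/2 = (-15*2)/2 = (1/2)*(-30) = -15)
(-22*F)*r = -22*(-12)*(-15) = 264*(-15) = -3960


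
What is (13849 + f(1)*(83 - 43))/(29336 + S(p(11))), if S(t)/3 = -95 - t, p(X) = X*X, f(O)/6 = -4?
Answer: 12889/28688 ≈ 0.44928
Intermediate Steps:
f(O) = -24 (f(O) = 6*(-4) = -24)
p(X) = X²
S(t) = -285 - 3*t (S(t) = 3*(-95 - t) = -285 - 3*t)
(13849 + f(1)*(83 - 43))/(29336 + S(p(11))) = (13849 - 24*(83 - 43))/(29336 + (-285 - 3*11²)) = (13849 - 24*40)/(29336 + (-285 - 3*121)) = (13849 - 960)/(29336 + (-285 - 363)) = 12889/(29336 - 648) = 12889/28688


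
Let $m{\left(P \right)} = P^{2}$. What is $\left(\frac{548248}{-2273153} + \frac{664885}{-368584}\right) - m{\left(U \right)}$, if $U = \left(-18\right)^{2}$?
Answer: $- \frac{87955626774924789}{837847825352} \approx -1.0498 \cdot 10^{5}$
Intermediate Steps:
$U = 324$
$\left(\frac{548248}{-2273153} + \frac{664885}{-368584}\right) - m{\left(U \right)} = \left(\frac{548248}{-2273153} + \frac{664885}{-368584}\right) - 324^{2} = \left(548248 \left(- \frac{1}{2273153}\right) + 664885 \left(- \frac{1}{368584}\right)\right) - 104976 = \left(- \frac{548248}{2273153} - \frac{664885}{368584}\right) - 104976 = - \frac{1713460773237}{837847825352} - 104976 = - \frac{87955626774924789}{837847825352}$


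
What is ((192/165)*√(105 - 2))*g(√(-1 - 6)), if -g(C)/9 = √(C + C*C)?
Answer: -576*7^(¼)*√(-103*√7 + 103*I)/55 ≈ -52.249 - 286.02*I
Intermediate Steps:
g(C) = -9*√(C + C²) (g(C) = -9*√(C + C*C) = -9*√(C + C²))
((192/165)*√(105 - 2))*g(√(-1 - 6)) = ((192/165)*√(105 - 2))*(-9*√(√(-1 - 6)*(1 + √(-1 - 6)))) = ((192*(1/165))*√103)*(-9*√(I*√7*(1 + √(-7)))) = (64*√103/55)*(-9*√(I*√7*(1 + I*√7))) = (64*√103/55)*(-9*7^(¼)*√(I*(1 + I*√7))) = -576*7^(¼)*√103*√(I*(1 + I*√7))/55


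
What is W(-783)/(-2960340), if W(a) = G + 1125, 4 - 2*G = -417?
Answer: -2671/5920680 ≈ -0.00045113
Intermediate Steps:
G = 421/2 (G = 2 - 1/2*(-417) = 2 + 417/2 = 421/2 ≈ 210.50)
W(a) = 2671/2 (W(a) = 421/2 + 1125 = 2671/2)
W(-783)/(-2960340) = (2671/2)/(-2960340) = (2671/2)*(-1/2960340) = -2671/5920680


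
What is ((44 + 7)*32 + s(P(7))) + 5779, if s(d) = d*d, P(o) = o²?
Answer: 9812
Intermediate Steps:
s(d) = d²
((44 + 7)*32 + s(P(7))) + 5779 = ((44 + 7)*32 + (7²)²) + 5779 = (51*32 + 49²) + 5779 = (1632 + 2401) + 5779 = 4033 + 5779 = 9812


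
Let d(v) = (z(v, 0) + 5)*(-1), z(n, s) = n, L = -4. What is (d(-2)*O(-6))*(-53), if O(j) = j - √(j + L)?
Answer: -954 - 159*I*√10 ≈ -954.0 - 502.8*I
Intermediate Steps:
O(j) = j - √(-4 + j) (O(j) = j - √(j - 4) = j - √(-4 + j))
d(v) = -5 - v (d(v) = (v + 5)*(-1) = (5 + v)*(-1) = -5 - v)
(d(-2)*O(-6))*(-53) = ((-5 - 1*(-2))*(-6 - √(-4 - 6)))*(-53) = ((-5 + 2)*(-6 - √(-10)))*(-53) = -3*(-6 - I*√10)*(-53) = (18 + 3*I*√10)*(-53) = -954 - 159*I*√10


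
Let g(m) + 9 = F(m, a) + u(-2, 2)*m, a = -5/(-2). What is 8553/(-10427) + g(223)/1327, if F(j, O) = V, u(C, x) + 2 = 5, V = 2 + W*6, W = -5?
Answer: -4759967/13836629 ≈ -0.34401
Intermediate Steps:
V = -28 (V = 2 - 5*6 = 2 - 30 = -28)
u(C, x) = 3 (u(C, x) = -2 + 5 = 3)
a = 5/2 (a = -5*(-1/2) = 5/2 ≈ 2.5000)
F(j, O) = -28
g(m) = -37 + 3*m (g(m) = -9 + (-28 + 3*m) = -37 + 3*m)
8553/(-10427) + g(223)/1327 = 8553/(-10427) + (-37 + 3*223)/1327 = 8553*(-1/10427) + (-37 + 669)*(1/1327) = -8553/10427 + 632*(1/1327) = -8553/10427 + 632/1327 = -4759967/13836629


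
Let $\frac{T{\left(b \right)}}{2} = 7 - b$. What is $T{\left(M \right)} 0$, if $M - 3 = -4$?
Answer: $0$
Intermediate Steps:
$M = -1$ ($M = 3 - 4 = -1$)
$T{\left(b \right)} = 14 - 2 b$ ($T{\left(b \right)} = 2 \left(7 - b\right) = 14 - 2 b$)
$T{\left(M \right)} 0 = \left(14 - -2\right) 0 = \left(14 + 2\right) 0 = 16 \cdot 0 = 0$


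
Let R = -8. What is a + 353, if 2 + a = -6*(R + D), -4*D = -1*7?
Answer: 777/2 ≈ 388.50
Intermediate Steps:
D = 7/4 (D = -(-1)*7/4 = -¼*(-7) = 7/4 ≈ 1.7500)
a = 71/2 (a = -2 - 6*(-8 + 7/4) = -2 - 6*(-25/4) = -2 + 75/2 = 71/2 ≈ 35.500)
a + 353 = 71/2 + 353 = 777/2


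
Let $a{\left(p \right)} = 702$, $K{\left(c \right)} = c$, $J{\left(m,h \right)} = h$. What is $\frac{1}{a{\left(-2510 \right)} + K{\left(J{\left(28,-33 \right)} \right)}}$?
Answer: $\frac{1}{669} \approx 0.0014948$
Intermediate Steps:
$\frac{1}{a{\left(-2510 \right)} + K{\left(J{\left(28,-33 \right)} \right)}} = \frac{1}{702 - 33} = \frac{1}{669}$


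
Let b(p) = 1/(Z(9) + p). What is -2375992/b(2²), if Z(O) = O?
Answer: -30887896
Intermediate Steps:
b(p) = 1/(9 + p)
-2375992/b(2²) = -2375992/(1/(9 + 2²)) = -2375992/(1/(9 + 4)) = -2375992/(1/13) = -2375992/1/13 = -2375992*13 = -30887896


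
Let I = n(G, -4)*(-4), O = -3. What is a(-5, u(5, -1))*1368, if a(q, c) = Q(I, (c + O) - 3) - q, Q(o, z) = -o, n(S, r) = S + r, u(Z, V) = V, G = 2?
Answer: -4104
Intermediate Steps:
I = 8 (I = (2 - 4)*(-4) = -2*(-4) = 8)
a(q, c) = -8 - q (a(q, c) = -1*8 - q = -8 - q)
a(-5, u(5, -1))*1368 = (-8 - 1*(-5))*1368 = (-8 + 5)*1368 = -3*1368 = -4104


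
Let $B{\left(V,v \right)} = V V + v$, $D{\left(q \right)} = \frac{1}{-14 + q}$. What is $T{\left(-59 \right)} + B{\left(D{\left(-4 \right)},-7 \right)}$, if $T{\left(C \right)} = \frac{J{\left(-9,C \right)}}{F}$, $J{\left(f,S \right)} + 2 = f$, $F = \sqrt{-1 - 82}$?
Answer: $- \frac{2267}{324} + \frac{11 i \sqrt{83}}{83} \approx -6.9969 + 1.2074 i$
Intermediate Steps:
$F = i \sqrt{83}$ ($F = \sqrt{-83} = i \sqrt{83} \approx 9.1104 i$)
$J{\left(f,S \right)} = -2 + f$
$T{\left(C \right)} = \frac{11 i \sqrt{83}}{83}$ ($T{\left(C \right)} = \frac{-2 - 9}{i \sqrt{83}} = - 11 \left(- \frac{i \sqrt{83}}{83}\right) = \frac{11 i \sqrt{83}}{83}$)
$B{\left(V,v \right)} = v + V^{2}$ ($B{\left(V,v \right)} = V^{2} + v = v + V^{2}$)
$T{\left(-59 \right)} + B{\left(D{\left(-4 \right)},-7 \right)} = \frac{11 i \sqrt{83}}{83} - \left(7 - \left(\frac{1}{-14 - 4}\right)^{2}\right) = \frac{11 i \sqrt{83}}{83} - \left(7 - \left(\frac{1}{-18}\right)^{2}\right) = \frac{11 i \sqrt{83}}{83} - \left(7 - \left(- \frac{1}{18}\right)^{2}\right) = \frac{11 i \sqrt{83}}{83} + \left(-7 + \frac{1}{324}\right) = \frac{11 i \sqrt{83}}{83} - \frac{2267}{324} = - \frac{2267}{324} + \frac{11 i \sqrt{83}}{83}$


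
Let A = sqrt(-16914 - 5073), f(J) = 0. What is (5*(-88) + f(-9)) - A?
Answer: -440 - 3*I*sqrt(2443) ≈ -440.0 - 148.28*I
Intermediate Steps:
A = 3*I*sqrt(2443) (A = sqrt(-21987) = 3*I*sqrt(2443) ≈ 148.28*I)
(5*(-88) + f(-9)) - A = (5*(-88) + 0) - 3*I*sqrt(2443) = (-440 + 0) - 3*I*sqrt(2443) = -440 - 3*I*sqrt(2443)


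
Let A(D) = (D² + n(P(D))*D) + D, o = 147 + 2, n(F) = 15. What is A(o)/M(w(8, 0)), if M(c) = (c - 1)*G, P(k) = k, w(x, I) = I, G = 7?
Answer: -24585/7 ≈ -3512.1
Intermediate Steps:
M(c) = -7 + 7*c (M(c) = (c - 1)*7 = (-1 + c)*7 = -7 + 7*c)
o = 149
A(D) = D² + 16*D (A(D) = (D² + 15*D) + D = D² + 16*D)
A(o)/M(w(8, 0)) = (149*(16 + 149))/(-7 + 7*0) = (149*165)/(-7 + 0) = 24585/(-7) = 24585*(-⅐) = -24585/7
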